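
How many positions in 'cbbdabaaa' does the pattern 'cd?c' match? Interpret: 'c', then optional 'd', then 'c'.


Pattern: cd?c means 'c', then optional 'd', then 'c'.
Scanning 'cbbdabaaa' position-by-position:
  Pos 0: window 'cbb' -> no
  Pos 1: window 'bbd' -> no
  Pos 2: window 'bda' -> no
  Pos 3: window 'dab' -> no
  Pos 4: window 'aba' -> no
  Pos 5: window 'baa' -> no
  Pos 6: window 'aaa' -> no
  Pos 7: window 'aa' -> no
  Pos 8: window 'a' -> no
Total matches: 0

0


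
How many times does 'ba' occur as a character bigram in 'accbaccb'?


Scanning 'accbaccb' for bigram 'ba':
  Position 0: 'ac' -> no
  Position 1: 'cc' -> no
  Position 2: 'cb' -> no
  Position 3: 'ba' -> MATCH
  Position 4: 'ac' -> no
  Position 5: 'cc' -> no
  Position 6: 'cb' -> no
Total matches: 1

1


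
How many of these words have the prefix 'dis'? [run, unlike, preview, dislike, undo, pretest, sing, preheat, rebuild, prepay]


Checking each word for prefix 'dis':
  'run' -> no (count: 0)
  'unlike' -> no (count: 0)
  'preview' -> no (count: 0)
  'dislike' -> YES, starts with 'dis' (count: 1)
  'undo' -> no (count: 1)
  'pretest' -> no (count: 1)
  'sing' -> no (count: 1)
  'preheat' -> no (count: 1)
  'rebuild' -> no (count: 1)
  'prepay' -> no (count: 1)
Total with prefix 'dis': 1

1


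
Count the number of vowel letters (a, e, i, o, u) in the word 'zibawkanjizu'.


Scanning each character of 'zibawkanjizu':
  Position 1: 'z' -> consonant (running count: 0)
  Position 2: 'i' -> vowel (running count: 1)
  Position 3: 'b' -> consonant (running count: 1)
  Position 4: 'a' -> vowel (running count: 2)
  Position 5: 'w' -> consonant (running count: 2)
  Position 6: 'k' -> consonant (running count: 2)
  Position 7: 'a' -> vowel (running count: 3)
  Position 8: 'n' -> consonant (running count: 3)
  Position 9: 'j' -> consonant (running count: 3)
  Position 10: 'i' -> vowel (running count: 4)
  Position 11: 'z' -> consonant (running count: 4)
  Position 12: 'u' -> vowel (running count: 5)
Total vowels: 5

5


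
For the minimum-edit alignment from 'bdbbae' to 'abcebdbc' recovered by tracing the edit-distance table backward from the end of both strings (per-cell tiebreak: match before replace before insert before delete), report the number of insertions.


Edit distance = 6. Backtracking from cell (6, 8) with preference match > replace > insert > delete,
then listing the resulting alignment 'bdbbae' -> 'abcebdbc' left to right:
  Step 1: insert 'a' [insertion #1]
  Step 2: keep 'b'
  Step 3: insert 'c' [insertion #2]
  Step 4: replace d->e
  Step 5: keep 'b'
  Step 6: replace b->d
  Step 7: replace a->b
  Step 8: replace e->c
Total insertions: 2

2


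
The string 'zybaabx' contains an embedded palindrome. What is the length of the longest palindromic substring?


Scanning 'zybaabx' for palindromic substrings.
Substring at positions 2-5: 'baab'.
Check: reverse('baab') = 'baab' -> palindrome confirmed.
Neighbouring characters ('y' / 'x') break symmetry, so it cannot extend further.
No longer palindromic substring exists; longest length = 4

4


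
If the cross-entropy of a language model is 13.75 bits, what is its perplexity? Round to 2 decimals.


Perplexity formula: PP = 2^H
H = 13.75
PP = 2^13.75
Decompose: 2^13.75 = 2^13 * 2^0.75
2^13 = 8192, 2^0.75 ~ 1.6817928
PP ~ 8192 * 1.6817928 = 13777.2466176
Rounded to 2 decimals: 13777.25

13777.25


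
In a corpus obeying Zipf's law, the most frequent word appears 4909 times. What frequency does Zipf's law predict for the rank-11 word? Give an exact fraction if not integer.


Zipf's law: freq(rank) = f1 / rank
f1 = 4909, rank = 11
freq = 4909 / 11
GCD(4909, 11) = 1
Simplified: 4909/11

4909/11


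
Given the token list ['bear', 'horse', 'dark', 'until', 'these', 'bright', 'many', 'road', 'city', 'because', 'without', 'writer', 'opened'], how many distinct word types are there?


Listing all tokens and tracking unique types:
  Token 1: 'bear' -> NEW (unique so far: 1)
  Token 2: 'horse' -> NEW (unique so far: 2)
  Token 3: 'dark' -> NEW (unique so far: 3)
  Token 4: 'until' -> NEW (unique so far: 4)
  Token 5: 'these' -> NEW (unique so far: 5)
  Token 6: 'bright' -> NEW (unique so far: 6)
  Token 7: 'many' -> NEW (unique so far: 7)
  Token 8: 'road' -> NEW (unique so far: 8)
  Token 9: 'city' -> NEW (unique so far: 9)
  Token 10: 'because' -> NEW (unique so far: 10)
  Token 11: 'without' -> NEW (unique so far: 11)
  Token 12: 'writer' -> NEW (unique so far: 12)
  Token 13: 'opened' -> NEW (unique so far: 13)
Unique types: ('bear', 'because', 'bright', 'city', 'dark', 'horse', 'many', 'opened', 'road', 'these', 'until', 'without', 'writer')
Vocabulary size: 13

13


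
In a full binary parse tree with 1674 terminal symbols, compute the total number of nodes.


Leaf nodes (terminals): 1674
Internal nodes = n - 1 = 1674 - 1 = 1673
Total = leaves + internal = 1674 + 1673 = 3347

3347


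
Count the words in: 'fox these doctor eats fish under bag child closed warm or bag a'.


Counting words by splitting on spaces:
  Word 1: 'fox'
  Word 2: 'these'
  Word 3: 'doctor'
  Word 4: 'eats'
  Word 5: 'fish'
  Word 6: 'under'
  Word 7: 'bag'
  Word 8: 'child'
  Word 9: 'closed'
  Word 10: 'warm'
  Word 11: 'or'
  Word 12: 'bag'
  Word 13: 'a'
Total words: 13

13


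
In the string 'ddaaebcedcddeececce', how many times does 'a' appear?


Scanning 'ddaaebcedcddeececce' for 'a':
  Position 2: 'a' -> MATCH (count: 1)
  Position 3: 'a' -> MATCH (count: 2)
Total occurrences of 'a': 2

2


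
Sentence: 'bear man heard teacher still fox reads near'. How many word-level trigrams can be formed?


Word trigrams from [8] words:
  Trigram 1: (bear man heard)
  Trigram 2: (man heard teacher)
  Trigram 3: (heard teacher still)
  Trigram 4: (teacher still fox)
  Trigram 5: (still fox reads)
  Trigram 6: (fox reads near)
Total word trigrams: 8 - 2 = 6

6


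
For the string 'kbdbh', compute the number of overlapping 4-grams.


String 'kbdbh' has length L = 5.
Number of overlapping n-grams = L - n + 1
Substituting: 5 - 4 + 1 = 2

2


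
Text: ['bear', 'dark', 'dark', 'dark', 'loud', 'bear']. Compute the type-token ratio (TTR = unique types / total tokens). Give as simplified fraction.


Tokens: 6
Unique types: ('bear', 'dark', 'loud') = 3
TTR = 3/6
Simplify: divide both by 3 -> 1/2
TTR = 1/2

1/2


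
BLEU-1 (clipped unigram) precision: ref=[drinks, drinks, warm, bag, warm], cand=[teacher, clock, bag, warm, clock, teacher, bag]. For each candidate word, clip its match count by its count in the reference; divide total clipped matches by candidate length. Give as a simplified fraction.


Reference word counts: {'bag': 1, 'drinks': 2, 'warm': 2}
Checking each candidate word (with clipping):
  'teacher' -> not in reference -> no match (matches: 0)
  'clock' -> not in reference -> no match (matches: 0)
  'bag' -> in reference (ref count 1, used 1/1) -> match (matches: 1)
  'warm' -> in reference (ref count 2, used 1/2) -> match (matches: 2)
  'clock' -> not in reference -> no match (matches: 2)
  'teacher' -> not in reference -> no match (matches: 2)
  'bag' -> ref count 1 already used up (1/1) -> clipped, no match (matches: 2)
Clipped matches: 2, Candidate length: 7
Precision = 2/7

2/7


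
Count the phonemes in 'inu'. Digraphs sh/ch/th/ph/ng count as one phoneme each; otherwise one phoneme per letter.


Parsing 'inu' greedily, digraphs first:
  'i' -> vowel phoneme (phonemes so far: 1)
  'n' -> consonant phoneme (phonemes so far: 2)
  'u' -> vowel phoneme (phonemes so far: 3)
Total phonemes: 3

3


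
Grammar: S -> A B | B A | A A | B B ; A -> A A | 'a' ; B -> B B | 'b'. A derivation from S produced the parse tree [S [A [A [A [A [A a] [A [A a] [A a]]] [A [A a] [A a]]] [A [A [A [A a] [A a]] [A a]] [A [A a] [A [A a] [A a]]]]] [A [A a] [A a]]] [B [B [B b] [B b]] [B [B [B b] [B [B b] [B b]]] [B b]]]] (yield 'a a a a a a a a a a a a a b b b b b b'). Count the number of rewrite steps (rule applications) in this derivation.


Every bracketed nonterminal node [X ...] in the tree is produced by exactly one rule application.
Reading the tree off as a leftmost derivation:
  Step 1: S  =>  A B   (applied S -> A B)
  Step 2: A B  =>  A A B   (applied A -> A A)
  Step 3: A A B  =>  A A A B   (applied A -> A A)
  Step 4: A A A B  =>  A A A A B   (applied A -> A A)
  Step 5: A A A A B  =>  A A A A A B   (applied A -> A A)
  Step 6: A A A A A B  =>  a A A A A B   (applied A -> a)
  Step 7: a A A A A B  =>  a A A A A A B   (applied A -> A A)
  Step 8: a A A A A A B  =>  a a A A A A B   (applied A -> a)
  Step 9: a a A A A A B  =>  a a a A A A B   (applied A -> a)
  Step 10: a a a A A A B  =>  a a a A A A A B   (applied A -> A A)
  Step 11: a a a A A A A B  =>  a a a a A A A B   (applied A -> a)
  Step 12: a a a a A A A B  =>  a a a a a A A B   (applied A -> a)
  Step 13: a a a a a A A B  =>  a a a a a A A A B   (applied A -> A A)
  Step 14: a a a a a A A A B  =>  a a a a a A A A A B   (applied A -> A A)
  Step 15: a a a a a A A A A B  =>  a a a a a A A A A A B   (applied A -> A A)
  Step 16: a a a a a A A A A A B  =>  a a a a a a A A A A B   (applied A -> a)
  Step 17: a a a a a a A A A A B  =>  a a a a a a a A A A B   (applied A -> a)
  Step 18: a a a a a a a A A A B  =>  a a a a a a a a A A B   (applied A -> a)
  Step 19: a a a a a a a a A A B  =>  a a a a a a a a A A A B   (applied A -> A A)
  Step 20: a a a a a a a a A A A B  =>  a a a a a a a a a A A B   (applied A -> a)
  Step 21: a a a a a a a a a A A B  =>  a a a a a a a a a A A A B   (applied A -> A A)
  Step 22: a a a a a a a a a A A A B  =>  a a a a a a a a a a A A B   (applied A -> a)
  Step 23: a a a a a a a a a a A A B  =>  a a a a a a a a a a a A B   (applied A -> a)
  Step 24: a a a a a a a a a a a A B  =>  a a a a a a a a a a a A A B   (applied A -> A A)
  Step 25: a a a a a a a a a a a A A B  =>  a a a a a a a a a a a a A B   (applied A -> a)
  Step 26: a a a a a a a a a a a a A B  =>  a a a a a a a a a a a a a B   (applied A -> a)
  Step 27: a a a a a a a a a a a a a B  =>  a a a a a a a a a a a a a B B   (applied B -> B B)
  Step 28: a a a a a a a a a a a a a B B  =>  a a a a a a a a a a a a a B B B   (applied B -> B B)
  Step 29: a a a a a a a a a a a a a B B B  =>  a a a a a a a a a a a a a b B B   (applied B -> b)
  Step 30: a a a a a a a a a a a a a b B B  =>  a a a a a a a a a a a a a b b B   (applied B -> b)
  Step 31: a a a a a a a a a a a a a b b B  =>  a a a a a a a a a a a a a b b B B   (applied B -> B B)
  Step 32: a a a a a a a a a a a a a b b B B  =>  a a a a a a a a a a a a a b b B B B   (applied B -> B B)
  Step 33: a a a a a a a a a a a a a b b B B B  =>  a a a a a a a a a a a a a b b b B B   (applied B -> b)
  Step 34: a a a a a a a a a a a a a b b b B B  =>  a a a a a a a a a a a a a b b b B B B   (applied B -> B B)
  Step 35: a a a a a a a a a a a a a b b b B B B  =>  a a a a a a a a a a a a a b b b b B B   (applied B -> b)
  Step 36: a a a a a a a a a a a a a b b b b B B  =>  a a a a a a a a a a a a a b b b b b B   (applied B -> b)
  Step 37: a a a a a a a a a a a a a b b b b b B  =>  a a a a a a a a a a a a a b b b b b b   (applied B -> b)
Final yield: a a a a a a a a a a a a a b b b b b b
Total rewrite steps: 37

37


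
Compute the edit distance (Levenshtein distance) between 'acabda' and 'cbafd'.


Building DP table for s1='acabda' (len 6) and s2='cbafd' (len 5):
       c  b  a  f  d
    0  1  2  3  4  5
  a 1  1  2  2  3  4
  c 2  1  2  3  3  4
  a 3  2  2  2  3  4
  b 4  3  2  3  3  4
  d 5  4  3  3  4  3
  a 6  5  4  3  4  4
Edit distance = dp[6][5] = 4

4


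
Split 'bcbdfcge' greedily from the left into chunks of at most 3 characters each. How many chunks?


'bcbdfcge' has 8 characters.
Chunking with max size 3:
  Chunk 1: 'bcb' (positions 0-2)
  Chunk 2: 'dfc' (positions 3-5)
  Chunk 3: 'ge' (positions 6-7)
Total chunks: ceil(8 / 3) = 3

3


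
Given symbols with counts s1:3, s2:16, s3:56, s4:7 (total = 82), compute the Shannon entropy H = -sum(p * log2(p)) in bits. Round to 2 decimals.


Computing entropy H = -sum(p_i * log2(p_i)):
  s1: p = 3/82 = 0.0366, -p*log2(p) = 0.1746
  s2: p = 16/82 = 0.1951, -p*log2(p) = 0.4600
  s3: p = 56/82 = 0.6829, -p*log2(p) = 0.3757
  s4: p = 7/82 = 0.0854, -p*log2(p) = 0.3031
H = sum of terms = 1.3134
Rounded to 2 decimals: 1.31

1.31


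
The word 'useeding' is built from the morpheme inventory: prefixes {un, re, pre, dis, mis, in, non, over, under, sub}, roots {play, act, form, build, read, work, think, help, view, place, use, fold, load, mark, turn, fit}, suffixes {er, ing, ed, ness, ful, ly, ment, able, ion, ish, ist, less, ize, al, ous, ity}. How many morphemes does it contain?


Segmenting 'useeding' against the inventory:
  'use' -> root (morpheme 1)
  'ed' -> suffix (morpheme 2)
  'ing' -> suffix (morpheme 3)
Total morphemes: 3

3


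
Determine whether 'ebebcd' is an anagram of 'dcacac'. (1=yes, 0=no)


Sort characters of 'ebebcd': 'bbcdee'
Sort characters of 'dcacac': 'aacccd'
Sorted forms differ -> they are NOT anagrams
Result: 0

0


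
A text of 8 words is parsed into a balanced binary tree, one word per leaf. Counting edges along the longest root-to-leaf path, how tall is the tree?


In a balanced binary tree with n leaves the deepest leaf is ceil(log2(n)) edges below the root.
log2(8) = 3.0000
ceil(3.0000) = 3
height (edges) = 3

3


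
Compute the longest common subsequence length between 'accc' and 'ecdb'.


DP table for LCS of 'accc' and 'ecdb':
       e  c  d  b
    0  0  0  0  0
  a 0  0  0  0  0
  c 0  0  1  1  1
  c 0  0  1  1  1
  c 0  0  1  1  1
LCS: 'c'
LCS length = 1

1


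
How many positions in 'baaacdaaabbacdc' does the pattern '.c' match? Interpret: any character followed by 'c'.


Pattern: .c means any character followed by 'c'.
Scanning 'baaacdaaabbacdc' position-by-position:
  Pos 0: window 'ba' -> no
  Pos 1: window 'aa' -> no
  Pos 2: window 'aa' -> no
  Pos 3: window 'ac' -> MATCH
  Pos 4: window 'cd' -> no
  Pos 5: window 'da' -> no
  Pos 6: window 'aa' -> no
  Pos 7: window 'aa' -> no
  Pos 8: window 'ab' -> no
  Pos 9: window 'bb' -> no
  Pos 10: window 'ba' -> no
  Pos 11: window 'ac' -> MATCH
  Pos 12: window 'cd' -> no
  Pos 13: window 'dc' -> MATCH
  Pos 14: window 'c' -> no
Total matches: 3

3


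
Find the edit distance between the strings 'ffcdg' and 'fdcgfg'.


Building DP table for s1='ffcdg' (len 5) and s2='fdcgfg' (len 6):
       f  d  c  g  f  g
    0  1  2  3  4  5  6
  f 1  0  1  2  3  4  5
  f 2  1  1  2  3  3  4
  c 3  2  2  1  2  3  4
  d 4  3  2  2  2  3  4
  g 5  4  3  3  2  3  3
Edit distance = dp[5][6] = 3

3


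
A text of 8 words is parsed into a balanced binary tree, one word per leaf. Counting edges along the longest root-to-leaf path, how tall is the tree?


In a balanced binary tree with n leaves the deepest leaf is ceil(log2(n)) edges below the root.
log2(8) = 3.0000
ceil(3.0000) = 3
height (edges) = 3

3


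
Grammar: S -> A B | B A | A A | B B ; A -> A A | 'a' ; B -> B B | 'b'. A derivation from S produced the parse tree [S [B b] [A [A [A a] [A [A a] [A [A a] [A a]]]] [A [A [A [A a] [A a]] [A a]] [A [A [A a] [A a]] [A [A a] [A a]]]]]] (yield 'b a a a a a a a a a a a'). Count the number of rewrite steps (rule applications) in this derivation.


Every bracketed nonterminal node [X ...] in the tree is produced by exactly one rule application.
Reading the tree off as a leftmost derivation:
  Step 1: S  =>  B A   (applied S -> B A)
  Step 2: B A  =>  b A   (applied B -> b)
  Step 3: b A  =>  b A A   (applied A -> A A)
  Step 4: b A A  =>  b A A A   (applied A -> A A)
  Step 5: b A A A  =>  b a A A   (applied A -> a)
  Step 6: b a A A  =>  b a A A A   (applied A -> A A)
  Step 7: b a A A A  =>  b a a A A   (applied A -> a)
  Step 8: b a a A A  =>  b a a A A A   (applied A -> A A)
  Step 9: b a a A A A  =>  b a a a A A   (applied A -> a)
  Step 10: b a a a A A  =>  b a a a a A   (applied A -> a)
  Step 11: b a a a a A  =>  b a a a a A A   (applied A -> A A)
  Step 12: b a a a a A A  =>  b a a a a A A A   (applied A -> A A)
  Step 13: b a a a a A A A  =>  b a a a a A A A A   (applied A -> A A)
  Step 14: b a a a a A A A A  =>  b a a a a a A A A   (applied A -> a)
  Step 15: b a a a a a A A A  =>  b a a a a a a A A   (applied A -> a)
  Step 16: b a a a a a a A A  =>  b a a a a a a a A   (applied A -> a)
  Step 17: b a a a a a a a A  =>  b a a a a a a a A A   (applied A -> A A)
  Step 18: b a a a a a a a A A  =>  b a a a a a a a A A A   (applied A -> A A)
  Step 19: b a a a a a a a A A A  =>  b a a a a a a a a A A   (applied A -> a)
  Step 20: b a a a a a a a a A A  =>  b a a a a a a a a a A   (applied A -> a)
  Step 21: b a a a a a a a a a A  =>  b a a a a a a a a a A A   (applied A -> A A)
  Step 22: b a a a a a a a a a A A  =>  b a a a a a a a a a a A   (applied A -> a)
  Step 23: b a a a a a a a a a a A  =>  b a a a a a a a a a a a   (applied A -> a)
Final yield: b a a a a a a a a a a a
Total rewrite steps: 23

23


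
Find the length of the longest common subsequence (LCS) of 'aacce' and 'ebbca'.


DP table for LCS of 'aacce' and 'ebbca':
       e  b  b  c  a
    0  0  0  0  0  0
  a 0  0  0  0  0  1
  a 0  0  0  0  0  1
  c 0  0  0  0  1  1
  c 0  0  0  0  1  1
  e 0  1  1  1  1  1
LCS: 'a'
LCS length = 1

1


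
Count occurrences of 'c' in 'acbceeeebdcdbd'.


Scanning 'acbceeeebdcdbd' for 'c':
  Position 1: 'c' -> MATCH (count: 1)
  Position 3: 'c' -> MATCH (count: 2)
  Position 10: 'c' -> MATCH (count: 3)
Total occurrences of 'c': 3

3


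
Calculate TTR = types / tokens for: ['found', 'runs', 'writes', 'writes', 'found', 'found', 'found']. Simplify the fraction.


Tokens: 7
Unique types: ('found', 'runs', 'writes') = 3
TTR = 3/7
Already in lowest terms.

3/7


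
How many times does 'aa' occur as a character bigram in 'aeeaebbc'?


Scanning 'aeeaebbc' for bigram 'aa':
  Position 0: 'ae' -> no
  Position 1: 'ee' -> no
  Position 2: 'ea' -> no
  Position 3: 'ae' -> no
  Position 4: 'eb' -> no
  Position 5: 'bb' -> no
  Position 6: 'bc' -> no
Total matches: 0

0


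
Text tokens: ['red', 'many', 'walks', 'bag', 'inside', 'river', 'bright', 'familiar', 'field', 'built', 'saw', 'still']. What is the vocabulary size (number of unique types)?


Listing all tokens and tracking unique types:
  Token 1: 'red' -> NEW (unique so far: 1)
  Token 2: 'many' -> NEW (unique so far: 2)
  Token 3: 'walks' -> NEW (unique so far: 3)
  Token 4: 'bag' -> NEW (unique so far: 4)
  Token 5: 'inside' -> NEW (unique so far: 5)
  Token 6: 'river' -> NEW (unique so far: 6)
  Token 7: 'bright' -> NEW (unique so far: 7)
  Token 8: 'familiar' -> NEW (unique so far: 8)
  Token 9: 'field' -> NEW (unique so far: 9)
  Token 10: 'built' -> NEW (unique so far: 10)
  Token 11: 'saw' -> NEW (unique so far: 11)
  Token 12: 'still' -> NEW (unique so far: 12)
Unique types: ('bag', 'bright', 'built', 'familiar', 'field', 'inside', 'many', 'red', 'river', 'saw', 'still', 'walks')
Vocabulary size: 12

12


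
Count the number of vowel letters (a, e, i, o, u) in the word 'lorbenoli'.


Scanning each character of 'lorbenoli':
  Position 1: 'l' -> consonant (running count: 0)
  Position 2: 'o' -> vowel (running count: 1)
  Position 3: 'r' -> consonant (running count: 1)
  Position 4: 'b' -> consonant (running count: 1)
  Position 5: 'e' -> vowel (running count: 2)
  Position 6: 'n' -> consonant (running count: 2)
  Position 7: 'o' -> vowel (running count: 3)
  Position 8: 'l' -> consonant (running count: 3)
  Position 9: 'i' -> vowel (running count: 4)
Total vowels: 4

4


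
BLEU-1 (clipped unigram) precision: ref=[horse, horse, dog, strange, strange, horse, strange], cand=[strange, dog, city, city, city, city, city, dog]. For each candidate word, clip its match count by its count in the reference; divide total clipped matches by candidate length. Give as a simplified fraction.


Reference word counts: {'dog': 1, 'horse': 3, 'strange': 3}
Checking each candidate word (with clipping):
  'strange' -> in reference (ref count 3, used 1/3) -> match (matches: 1)
  'dog' -> in reference (ref count 1, used 1/1) -> match (matches: 2)
  'city' -> not in reference -> no match (matches: 2)
  'city' -> not in reference -> no match (matches: 2)
  'city' -> not in reference -> no match (matches: 2)
  'city' -> not in reference -> no match (matches: 2)
  'city' -> not in reference -> no match (matches: 2)
  'dog' -> ref count 1 already used up (1/1) -> clipped, no match (matches: 2)
Clipped matches: 2, Candidate length: 8
Precision = 2/8 = 1/4

1/4


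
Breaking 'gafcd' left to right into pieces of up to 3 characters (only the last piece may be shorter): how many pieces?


'gafcd' has 5 characters.
Chunking with max size 3:
  Chunk 1: 'gaf' (positions 0-2)
  Chunk 2: 'cd' (positions 3-4)
Total chunks: ceil(5 / 3) = 2

2


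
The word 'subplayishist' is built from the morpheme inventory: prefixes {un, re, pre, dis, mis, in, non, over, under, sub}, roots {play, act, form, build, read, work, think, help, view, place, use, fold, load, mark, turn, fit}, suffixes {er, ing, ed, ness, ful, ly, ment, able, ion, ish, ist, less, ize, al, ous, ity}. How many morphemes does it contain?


Segmenting 'subplayishist' against the inventory:
  'sub' -> prefix (morpheme 1)
  'play' -> root (morpheme 2)
  'ish' -> suffix (morpheme 3)
  'ist' -> suffix (morpheme 4)
Total morphemes: 4

4


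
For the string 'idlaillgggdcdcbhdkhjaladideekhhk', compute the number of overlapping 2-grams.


String 'idlaillgggdcdcbhdkhjaladideekhhk' has length L = 32.
Number of overlapping n-grams = L - n + 1
Substituting: 32 - 2 + 1 = 31

31


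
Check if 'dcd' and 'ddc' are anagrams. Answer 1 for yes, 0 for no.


Sort characters of 'dcd': 'cdd'
Sort characters of 'ddc': 'cdd'
Sorted forms match -> they ARE anagrams
Result: 1

1


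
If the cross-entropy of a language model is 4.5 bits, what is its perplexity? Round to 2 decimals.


Perplexity formula: PP = 2^H
H = 4.5
PP = 2^4.5
Decompose: 2^4.5 = 2^4 * 2^0.5 = 2^4 * sqrt(2)
2^4 = 16, sqrt(2) ~ 1.4142136
PP ~ 16 * 1.4142136 = 22.6274176
Rounded to 2 decimals: 22.63

22.63


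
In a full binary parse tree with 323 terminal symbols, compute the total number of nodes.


Leaf nodes (terminals): 323
Internal nodes = n - 1 = 323 - 1 = 322
Total = leaves + internal = 323 + 322 = 645

645


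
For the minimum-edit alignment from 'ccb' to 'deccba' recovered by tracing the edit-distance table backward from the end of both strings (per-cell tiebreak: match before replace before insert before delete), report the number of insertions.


Edit distance = 3. Backtracking from cell (3, 6) with preference match > replace > insert > delete,
then listing the resulting alignment 'ccb' -> 'deccba' left to right:
  Step 1: insert 'd' [insertion #1]
  Step 2: insert 'e' [insertion #2]
  Step 3: keep 'c'
  Step 4: keep 'c'
  Step 5: keep 'b'
  Step 6: insert 'a' [insertion #3]
Total insertions: 3

3


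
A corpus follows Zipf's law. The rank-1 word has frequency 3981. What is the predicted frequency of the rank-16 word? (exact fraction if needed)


Zipf's law: freq(rank) = f1 / rank
f1 = 3981, rank = 16
freq = 3981 / 16
GCD(3981, 16) = 1
Simplified: 3981/16

3981/16


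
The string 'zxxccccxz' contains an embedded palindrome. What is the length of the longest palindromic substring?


Scanning 'zxxccccxz' for palindromic substrings.
Substring at positions 2-7: 'xccccx'.
Check: reverse('xccccx') = 'xccccx' -> palindrome confirmed.
Neighbouring characters ('x' / 'z') break symmetry, so it cannot extend further.
No longer palindromic substring exists; longest length = 6

6


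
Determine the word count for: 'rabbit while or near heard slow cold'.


Counting words by splitting on spaces:
  Word 1: 'rabbit'
  Word 2: 'while'
  Word 3: 'or'
  Word 4: 'near'
  Word 5: 'heard'
  Word 6: 'slow'
  Word 7: 'cold'
Total words: 7

7


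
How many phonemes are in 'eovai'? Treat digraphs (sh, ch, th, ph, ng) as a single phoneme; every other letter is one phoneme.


Parsing 'eovai' greedily, digraphs first:
  'e' -> vowel phoneme (phonemes so far: 1)
  'o' -> vowel phoneme (phonemes so far: 2)
  'v' -> consonant phoneme (phonemes so far: 3)
  'a' -> vowel phoneme (phonemes so far: 4)
  'i' -> vowel phoneme (phonemes so far: 5)
Total phonemes: 5

5


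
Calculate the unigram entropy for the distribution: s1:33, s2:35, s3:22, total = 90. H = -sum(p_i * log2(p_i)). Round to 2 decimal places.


Computing entropy H = -sum(p_i * log2(p_i)):
  s1: p = 33/90 = 0.3667, -p*log2(p) = 0.5307
  s2: p = 35/90 = 0.3889, -p*log2(p) = 0.5299
  s3: p = 22/90 = 0.2444, -p*log2(p) = 0.4968
H = sum of terms = 1.5574
Rounded to 2 decimals: 1.56

1.56


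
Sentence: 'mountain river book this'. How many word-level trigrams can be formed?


Word trigrams from [4] words:
  Trigram 1: (mountain river book)
  Trigram 2: (river book this)
Total word trigrams: 4 - 2 = 2

2


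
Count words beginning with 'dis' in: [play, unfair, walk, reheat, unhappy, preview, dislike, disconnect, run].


Checking each word for prefix 'dis':
  'play' -> no (count: 0)
  'unfair' -> no (count: 0)
  'walk' -> no (count: 0)
  'reheat' -> no (count: 0)
  'unhappy' -> no (count: 0)
  'preview' -> no (count: 0)
  'dislike' -> YES, starts with 'dis' (count: 1)
  'disconnect' -> YES, starts with 'dis' (count: 2)
  'run' -> no (count: 2)
Total with prefix 'dis': 2

2


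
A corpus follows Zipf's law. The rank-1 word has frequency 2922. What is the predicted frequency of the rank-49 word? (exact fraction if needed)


Zipf's law: freq(rank) = f1 / rank
f1 = 2922, rank = 49
freq = 2922 / 49
GCD(2922, 49) = 1
Simplified: 2922/49

2922/49


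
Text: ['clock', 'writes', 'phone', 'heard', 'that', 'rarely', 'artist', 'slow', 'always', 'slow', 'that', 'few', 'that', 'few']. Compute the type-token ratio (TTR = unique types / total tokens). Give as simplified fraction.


Tokens: 14
Unique types: ('always', 'artist', 'clock', 'few', 'heard', 'phone', 'rarely', 'slow', 'that', 'writes') = 10
TTR = 10/14
Simplify: divide both by 2 -> 5/7
TTR = 5/7

5/7


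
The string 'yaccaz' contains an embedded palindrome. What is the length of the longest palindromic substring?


Scanning 'yaccaz' for palindromic substrings.
Substring at positions 1-4: 'acca'.
Check: reverse('acca') = 'acca' -> palindrome confirmed.
Neighbouring characters ('y' / 'z') break symmetry, so it cannot extend further.
No longer palindromic substring exists; longest length = 4

4


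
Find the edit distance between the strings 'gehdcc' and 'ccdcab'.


Building DP table for s1='gehdcc' (len 6) and s2='ccdcab' (len 6):
       c  c  d  c  a  b
    0  1  2  3  4  5  6
  g 1  1  2  3  4  5  6
  e 2  2  2  3  4  5  6
  h 3  3  3  3  4  5  6
  d 4  4  4  3  4  5  6
  c 5  4  4  4  3  4  5
  c 6  5  4  5  4  4  5
Edit distance = dp[6][6] = 5

5


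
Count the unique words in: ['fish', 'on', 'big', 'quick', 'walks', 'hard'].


Listing all tokens and tracking unique types:
  Token 1: 'fish' -> NEW (unique so far: 1)
  Token 2: 'on' -> NEW (unique so far: 2)
  Token 3: 'big' -> NEW (unique so far: 3)
  Token 4: 'quick' -> NEW (unique so far: 4)
  Token 5: 'walks' -> NEW (unique so far: 5)
  Token 6: 'hard' -> NEW (unique so far: 6)
Unique types: ('big', 'fish', 'hard', 'on', 'quick', 'walks')
Vocabulary size: 6

6


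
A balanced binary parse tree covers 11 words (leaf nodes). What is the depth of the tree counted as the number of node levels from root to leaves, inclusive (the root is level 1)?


In a balanced binary tree with n leaves the deepest leaf is ceil(log2(n)) edges below the root,
so counting node levels inclusive of root and leaves gives ceil(log2(n)) + 1 levels.
log2(11) = 3.4594
ceil(3.4594) = 4
levels = 4 + 1 = 5

5


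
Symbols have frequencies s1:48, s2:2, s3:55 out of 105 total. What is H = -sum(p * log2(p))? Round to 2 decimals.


Computing entropy H = -sum(p_i * log2(p_i)):
  s1: p = 48/105 = 0.4571, -p*log2(p) = 0.5162
  s2: p = 2/105 = 0.0190, -p*log2(p) = 0.1088
  s3: p = 55/105 = 0.5238, -p*log2(p) = 0.4887
H = sum of terms = 1.1137
Rounded to 2 decimals: 1.11

1.11


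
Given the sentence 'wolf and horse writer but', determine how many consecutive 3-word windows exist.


Word trigrams from [5] words:
  Trigram 1: (wolf and horse)
  Trigram 2: (and horse writer)
  Trigram 3: (horse writer but)
Total word trigrams: 5 - 2 = 3

3


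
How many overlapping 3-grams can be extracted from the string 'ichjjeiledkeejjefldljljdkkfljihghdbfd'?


String 'ichjjeiledkeejjefldljljdkkfljihghdbfd' has length L = 37.
Number of overlapping n-grams = L - n + 1
Substituting: 37 - 3 + 1 = 35

35


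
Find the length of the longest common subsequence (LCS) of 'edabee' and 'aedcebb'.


DP table for LCS of 'edabee' and 'aedcebb':
       a  e  d  c  e  b  b
    0  0  0  0  0  0  0  0
  e 0  0  1  1  1  1  1  1
  d 0  0  1  2  2  2  2  2
  a 0  1  1  2  2  2  2  2
  b 0  1  1  2  2  2  3  3
  e 0  1  2  2  2  3  3  3
  e 0  1  2  2  2  3  3  3
LCS: 'edb'
LCS length = 3

3


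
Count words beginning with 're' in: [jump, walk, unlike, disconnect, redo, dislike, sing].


Checking each word for prefix 're':
  'jump' -> no (count: 0)
  'walk' -> no (count: 0)
  'unlike' -> no (count: 0)
  'disconnect' -> no (count: 0)
  'redo' -> YES, starts with 're' (count: 1)
  'dislike' -> no (count: 1)
  'sing' -> no (count: 1)
Total with prefix 're': 1

1


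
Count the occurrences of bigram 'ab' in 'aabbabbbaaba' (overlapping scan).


Scanning 'aabbabbbaaba' for bigram 'ab':
  Position 0: 'aa' -> no
  Position 1: 'ab' -> MATCH
  Position 2: 'bb' -> no
  Position 3: 'ba' -> no
  Position 4: 'ab' -> MATCH
  Position 5: 'bb' -> no
  Position 6: 'bb' -> no
  Position 7: 'ba' -> no
  Position 8: 'aa' -> no
  Position 9: 'ab' -> MATCH
  Position 10: 'ba' -> no
Total matches: 3

3


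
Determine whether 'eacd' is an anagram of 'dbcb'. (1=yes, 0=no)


Sort characters of 'eacd': 'acde'
Sort characters of 'dbcb': 'bbcd'
Sorted forms differ -> they are NOT anagrams
Result: 0

0


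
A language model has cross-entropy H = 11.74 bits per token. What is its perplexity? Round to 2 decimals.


Perplexity formula: PP = 2^H
H = 11.74
PP = 2^11.74
Decompose: 2^11.74 = 2^11 * 2^0.74
2^11 = 2048, 2^0.74 ~ 1.6701758
PP ~ 2048 * 1.6701758 = 3420.5200384
Rounded to 2 decimals: 3420.52

3420.52


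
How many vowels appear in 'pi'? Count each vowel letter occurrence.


Scanning each character of 'pi':
  Position 1: 'p' -> consonant (running count: 0)
  Position 2: 'i' -> vowel (running count: 1)
Total vowels: 1

1


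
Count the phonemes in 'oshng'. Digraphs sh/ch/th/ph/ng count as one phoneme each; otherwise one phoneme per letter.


Parsing 'oshng' greedily, digraphs first:
  'o' -> vowel phoneme (phonemes so far: 1)
  'sh' -> digraph (1 consonant phoneme) (phonemes so far: 2)
  'ng' -> digraph (1 consonant phoneme) (phonemes so far: 3)
Total phonemes: 3

3


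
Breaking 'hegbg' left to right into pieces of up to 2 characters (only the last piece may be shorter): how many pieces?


'hegbg' has 5 characters.
Chunking with max size 2:
  Chunk 1: 'he' (positions 0-1)
  Chunk 2: 'gb' (positions 2-3)
  Chunk 3: 'g' (positions 4-4)
Total chunks: ceil(5 / 2) = 3

3


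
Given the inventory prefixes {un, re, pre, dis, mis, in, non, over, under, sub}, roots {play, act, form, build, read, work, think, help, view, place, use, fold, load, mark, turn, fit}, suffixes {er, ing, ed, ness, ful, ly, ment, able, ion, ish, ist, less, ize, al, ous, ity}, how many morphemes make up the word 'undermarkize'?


Segmenting 'undermarkize' against the inventory:
  'under' -> prefix (morpheme 1)
  'mark' -> root (morpheme 2)
  'ize' -> suffix (morpheme 3)
Total morphemes: 3

3


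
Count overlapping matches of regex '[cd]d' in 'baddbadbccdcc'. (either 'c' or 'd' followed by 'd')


Pattern: [cd]d means either 'c' or 'd' followed by 'd'.
Scanning 'baddbadbccdcc' position-by-position:
  Pos 0: window 'ba' -> no
  Pos 1: window 'ad' -> no
  Pos 2: window 'dd' -> MATCH
  Pos 3: window 'db' -> no
  Pos 4: window 'ba' -> no
  Pos 5: window 'ad' -> no
  Pos 6: window 'db' -> no
  Pos 7: window 'bc' -> no
  Pos 8: window 'cc' -> no
  Pos 9: window 'cd' -> MATCH
  Pos 10: window 'dc' -> no
  Pos 11: window 'cc' -> no
  Pos 12: window 'c' -> no
Total matches: 2

2


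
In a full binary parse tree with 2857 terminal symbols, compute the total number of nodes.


Leaf nodes (terminals): 2857
Internal nodes = n - 1 = 2857 - 1 = 2856
Total = leaves + internal = 2857 + 2856 = 5713

5713


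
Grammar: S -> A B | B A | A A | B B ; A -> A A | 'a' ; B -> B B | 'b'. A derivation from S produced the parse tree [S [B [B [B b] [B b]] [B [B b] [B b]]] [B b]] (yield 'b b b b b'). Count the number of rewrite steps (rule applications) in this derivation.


Every bracketed nonterminal node [X ...] in the tree is produced by exactly one rule application.
Reading the tree off as a leftmost derivation:
  Step 1: S  =>  B B   (applied S -> B B)
  Step 2: B B  =>  B B B   (applied B -> B B)
  Step 3: B B B  =>  B B B B   (applied B -> B B)
  Step 4: B B B B  =>  b B B B   (applied B -> b)
  Step 5: b B B B  =>  b b B B   (applied B -> b)
  Step 6: b b B B  =>  b b B B B   (applied B -> B B)
  Step 7: b b B B B  =>  b b b B B   (applied B -> b)
  Step 8: b b b B B  =>  b b b b B   (applied B -> b)
  Step 9: b b b b B  =>  b b b b b   (applied B -> b)
Final yield: b b b b b
Total rewrite steps: 9

9


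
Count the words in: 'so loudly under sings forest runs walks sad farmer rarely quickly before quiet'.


Counting words by splitting on spaces:
  Word 1: 'so'
  Word 2: 'loudly'
  Word 3: 'under'
  Word 4: 'sings'
  Word 5: 'forest'
  Word 6: 'runs'
  Word 7: 'walks'
  Word 8: 'sad'
  Word 9: 'farmer'
  Word 10: 'rarely'
  Word 11: 'quickly'
  Word 12: 'before'
  Word 13: 'quiet'
Total words: 13

13


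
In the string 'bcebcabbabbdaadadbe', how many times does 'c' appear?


Scanning 'bcebcabbabbdaadadbe' for 'c':
  Position 1: 'c' -> MATCH (count: 1)
  Position 4: 'c' -> MATCH (count: 2)
Total occurrences of 'c': 2

2


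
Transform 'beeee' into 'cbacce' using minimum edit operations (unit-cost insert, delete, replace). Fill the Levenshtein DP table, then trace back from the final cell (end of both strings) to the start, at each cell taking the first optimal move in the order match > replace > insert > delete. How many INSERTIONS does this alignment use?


Edit distance = 4. Backtracking from cell (5, 6) with preference match > replace > insert > delete,
then listing the resulting alignment 'beeee' -> 'cbacce' left to right:
  Step 1: insert 'c' [insertion #1]
  Step 2: keep 'b'
  Step 3: replace e->a
  Step 4: replace e->c
  Step 5: replace e->c
  Step 6: keep 'e'
Total insertions: 1

1


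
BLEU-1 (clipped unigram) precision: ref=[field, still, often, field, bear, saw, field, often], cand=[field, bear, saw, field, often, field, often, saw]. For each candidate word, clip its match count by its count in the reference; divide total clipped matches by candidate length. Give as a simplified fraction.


Reference word counts: {'bear': 1, 'field': 3, 'often': 2, 'saw': 1, 'still': 1}
Checking each candidate word (with clipping):
  'field' -> in reference (ref count 3, used 1/3) -> match (matches: 1)
  'bear' -> in reference (ref count 1, used 1/1) -> match (matches: 2)
  'saw' -> in reference (ref count 1, used 1/1) -> match (matches: 3)
  'field' -> in reference (ref count 3, used 2/3) -> match (matches: 4)
  'often' -> in reference (ref count 2, used 1/2) -> match (matches: 5)
  'field' -> in reference (ref count 3, used 3/3) -> match (matches: 6)
  'often' -> in reference (ref count 2, used 2/2) -> match (matches: 7)
  'saw' -> ref count 1 already used up (1/1) -> clipped, no match (matches: 7)
Clipped matches: 7, Candidate length: 8
Precision = 7/8

7/8


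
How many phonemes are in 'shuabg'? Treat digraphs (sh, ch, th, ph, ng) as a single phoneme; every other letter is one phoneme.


Parsing 'shuabg' greedily, digraphs first:
  'sh' -> digraph (1 consonant phoneme) (phonemes so far: 1)
  'u' -> vowel phoneme (phonemes so far: 2)
  'a' -> vowel phoneme (phonemes so far: 3)
  'b' -> consonant phoneme (phonemes so far: 4)
  'g' -> consonant phoneme (phonemes so far: 5)
Total phonemes: 5

5


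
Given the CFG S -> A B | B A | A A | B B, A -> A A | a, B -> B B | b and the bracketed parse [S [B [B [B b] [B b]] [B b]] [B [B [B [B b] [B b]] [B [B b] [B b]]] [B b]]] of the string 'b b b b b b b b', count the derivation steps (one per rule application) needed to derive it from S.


Every bracketed nonterminal node [X ...] in the tree is produced by exactly one rule application.
Reading the tree off as a leftmost derivation:
  Step 1: S  =>  B B   (applied S -> B B)
  Step 2: B B  =>  B B B   (applied B -> B B)
  Step 3: B B B  =>  B B B B   (applied B -> B B)
  Step 4: B B B B  =>  b B B B   (applied B -> b)
  Step 5: b B B B  =>  b b B B   (applied B -> b)
  Step 6: b b B B  =>  b b b B   (applied B -> b)
  Step 7: b b b B  =>  b b b B B   (applied B -> B B)
  Step 8: b b b B B  =>  b b b B B B   (applied B -> B B)
  Step 9: b b b B B B  =>  b b b B B B B   (applied B -> B B)
  Step 10: b b b B B B B  =>  b b b b B B B   (applied B -> b)
  Step 11: b b b b B B B  =>  b b b b b B B   (applied B -> b)
  Step 12: b b b b b B B  =>  b b b b b B B B   (applied B -> B B)
  Step 13: b b b b b B B B  =>  b b b b b b B B   (applied B -> b)
  Step 14: b b b b b b B B  =>  b b b b b b b B   (applied B -> b)
  Step 15: b b b b b b b B  =>  b b b b b b b b   (applied B -> b)
Final yield: b b b b b b b b
Total rewrite steps: 15

15


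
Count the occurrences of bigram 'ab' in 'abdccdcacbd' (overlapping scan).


Scanning 'abdccdcacbd' for bigram 'ab':
  Position 0: 'ab' -> MATCH
  Position 1: 'bd' -> no
  Position 2: 'dc' -> no
  Position 3: 'cc' -> no
  Position 4: 'cd' -> no
  Position 5: 'dc' -> no
  Position 6: 'ca' -> no
  Position 7: 'ac' -> no
  Position 8: 'cb' -> no
  Position 9: 'bd' -> no
Total matches: 1

1


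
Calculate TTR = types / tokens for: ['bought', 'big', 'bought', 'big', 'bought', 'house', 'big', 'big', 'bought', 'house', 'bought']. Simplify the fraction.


Tokens: 11
Unique types: ('big', 'bought', 'house') = 3
TTR = 3/11
Already in lowest terms.

3/11


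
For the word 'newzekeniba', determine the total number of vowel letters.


Scanning each character of 'newzekeniba':
  Position 1: 'n' -> consonant (running count: 0)
  Position 2: 'e' -> vowel (running count: 1)
  Position 3: 'w' -> consonant (running count: 1)
  Position 4: 'z' -> consonant (running count: 1)
  Position 5: 'e' -> vowel (running count: 2)
  Position 6: 'k' -> consonant (running count: 2)
  Position 7: 'e' -> vowel (running count: 3)
  Position 8: 'n' -> consonant (running count: 3)
  Position 9: 'i' -> vowel (running count: 4)
  Position 10: 'b' -> consonant (running count: 4)
  Position 11: 'a' -> vowel (running count: 5)
Total vowels: 5

5


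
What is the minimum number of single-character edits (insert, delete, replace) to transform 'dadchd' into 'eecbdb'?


Building DP table for s1='dadchd' (len 6) and s2='eecbdb' (len 6):
       e  e  c  b  d  b
    0  1  2  3  4  5  6
  d 1  1  2  3  4  4  5
  a 2  2  2  3  4  5  5
  d 3  3  3  3  4  4  5
  c 4  4  4  3  4  5  5
  h 5  5  5  4  4  5  6
  d 6  6  6  5  5  4  5
Edit distance = dp[6][6] = 5

5


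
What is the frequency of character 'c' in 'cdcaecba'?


Scanning 'cdcaecba' for 'c':
  Position 0: 'c' -> MATCH (count: 1)
  Position 2: 'c' -> MATCH (count: 2)
  Position 5: 'c' -> MATCH (count: 3)
Total occurrences of 'c': 3

3


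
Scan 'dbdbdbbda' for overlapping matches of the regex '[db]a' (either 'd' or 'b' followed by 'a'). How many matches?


Pattern: [db]a means either 'd' or 'b' followed by 'a'.
Scanning 'dbdbdbbda' position-by-position:
  Pos 0: window 'db' -> no
  Pos 1: window 'bd' -> no
  Pos 2: window 'db' -> no
  Pos 3: window 'bd' -> no
  Pos 4: window 'db' -> no
  Pos 5: window 'bb' -> no
  Pos 6: window 'bd' -> no
  Pos 7: window 'da' -> MATCH
  Pos 8: window 'a' -> no
Total matches: 1

1
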